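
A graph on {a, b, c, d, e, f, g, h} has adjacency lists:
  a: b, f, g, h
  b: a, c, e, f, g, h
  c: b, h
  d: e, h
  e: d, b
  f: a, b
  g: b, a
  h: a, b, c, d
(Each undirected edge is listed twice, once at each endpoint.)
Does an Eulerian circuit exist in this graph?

Yes

Degrees: a:4, b:6, c:2, d:2, e:2, f:2, g:2, h:4
Every vertex has even degree and the edges form a single connected piece, so an Eulerian circuit exists.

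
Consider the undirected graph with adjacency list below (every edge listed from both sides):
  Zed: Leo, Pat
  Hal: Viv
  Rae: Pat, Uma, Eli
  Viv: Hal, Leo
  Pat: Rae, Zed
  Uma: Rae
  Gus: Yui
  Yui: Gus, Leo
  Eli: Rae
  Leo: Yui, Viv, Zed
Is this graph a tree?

|V| = 10, |E| = 9.
It is connected with exactly 9 edges, hence acyclic — it is a tree.

Yes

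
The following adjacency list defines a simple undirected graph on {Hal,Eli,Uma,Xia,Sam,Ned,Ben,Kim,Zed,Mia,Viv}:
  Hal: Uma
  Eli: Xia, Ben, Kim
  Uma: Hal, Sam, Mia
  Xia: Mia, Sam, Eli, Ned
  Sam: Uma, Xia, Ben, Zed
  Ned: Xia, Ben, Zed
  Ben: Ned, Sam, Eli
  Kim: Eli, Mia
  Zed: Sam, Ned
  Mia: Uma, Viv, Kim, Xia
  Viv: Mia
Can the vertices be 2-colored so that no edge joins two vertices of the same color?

Yes

Partition the vertices as {Uma, Xia, Ben, Kim, Zed, Viv} vs {Hal, Eli, Sam, Ned, Mia}. Each listed edge has one endpoint in each part, so the graph is bipartite.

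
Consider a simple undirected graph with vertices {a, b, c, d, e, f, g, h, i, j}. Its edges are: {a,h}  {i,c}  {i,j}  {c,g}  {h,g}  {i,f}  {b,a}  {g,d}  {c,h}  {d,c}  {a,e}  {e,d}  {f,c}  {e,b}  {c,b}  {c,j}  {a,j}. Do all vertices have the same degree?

No

Degrees: a:4, b:3, c:7, d:3, e:3, f:2, g:3, h:3, i:3, j:3
Vertex f has degree 2 while c has degree 7, so the graph is not regular.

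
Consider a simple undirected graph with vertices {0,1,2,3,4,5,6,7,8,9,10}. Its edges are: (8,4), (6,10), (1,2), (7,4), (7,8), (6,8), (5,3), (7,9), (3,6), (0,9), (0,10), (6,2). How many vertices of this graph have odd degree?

4

Degrees: 0:2, 1:1, 2:2, 3:2, 4:2, 5:1, 6:4, 7:3, 8:3, 9:2, 10:2
Odd-degree vertices: 1, 5, 7, 8.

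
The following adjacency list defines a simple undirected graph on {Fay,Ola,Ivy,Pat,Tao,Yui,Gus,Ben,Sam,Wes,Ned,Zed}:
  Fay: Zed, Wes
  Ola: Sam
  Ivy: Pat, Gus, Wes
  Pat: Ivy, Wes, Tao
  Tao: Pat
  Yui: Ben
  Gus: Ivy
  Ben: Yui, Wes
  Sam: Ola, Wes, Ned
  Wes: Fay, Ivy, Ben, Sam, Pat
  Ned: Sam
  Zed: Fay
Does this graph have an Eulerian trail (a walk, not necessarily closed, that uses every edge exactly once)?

Degrees: Fay:2, Ola:1, Ivy:3, Pat:3, Tao:1, Yui:1, Gus:1, Ben:2, Sam:3, Wes:5, Ned:1, Zed:1
Odd-degree vertices: Ola, Ivy, Pat, Tao, Yui, Gus, Sam, Wes, Ned, Zed (10 total).
An Eulerian trail requires 0 or 2 odd-degree vertices; here there are 10.

No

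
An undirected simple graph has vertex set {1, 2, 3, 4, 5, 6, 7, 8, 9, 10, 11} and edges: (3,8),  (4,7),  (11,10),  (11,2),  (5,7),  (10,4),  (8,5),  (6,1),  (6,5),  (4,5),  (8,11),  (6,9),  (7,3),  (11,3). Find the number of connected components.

1

Component: {1, 2, 3, 4, 5, 6, 7, 8, 9, 10, 11}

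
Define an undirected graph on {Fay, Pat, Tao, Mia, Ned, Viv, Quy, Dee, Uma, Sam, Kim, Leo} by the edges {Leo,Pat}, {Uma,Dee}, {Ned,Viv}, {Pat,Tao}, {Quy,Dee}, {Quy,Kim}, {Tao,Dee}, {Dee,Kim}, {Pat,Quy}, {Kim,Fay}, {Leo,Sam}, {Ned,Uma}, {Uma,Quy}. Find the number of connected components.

2

Component: {Mia}
Component: {Fay, Pat, Tao, Ned, Viv, Quy, Dee, Uma, Sam, Kim, Leo}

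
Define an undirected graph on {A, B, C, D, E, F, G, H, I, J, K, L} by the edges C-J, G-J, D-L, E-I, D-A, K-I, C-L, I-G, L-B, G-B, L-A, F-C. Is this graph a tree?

No

|V| = 12, |E| = 12.
It is not connected, so it is not a tree.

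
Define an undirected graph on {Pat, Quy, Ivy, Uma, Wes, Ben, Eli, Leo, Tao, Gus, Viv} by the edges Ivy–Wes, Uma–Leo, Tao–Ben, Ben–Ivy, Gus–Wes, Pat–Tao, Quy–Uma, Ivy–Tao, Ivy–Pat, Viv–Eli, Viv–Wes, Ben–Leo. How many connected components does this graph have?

Component: {Pat, Quy, Ivy, Uma, Wes, Ben, Eli, Leo, Tao, Gus, Viv}

1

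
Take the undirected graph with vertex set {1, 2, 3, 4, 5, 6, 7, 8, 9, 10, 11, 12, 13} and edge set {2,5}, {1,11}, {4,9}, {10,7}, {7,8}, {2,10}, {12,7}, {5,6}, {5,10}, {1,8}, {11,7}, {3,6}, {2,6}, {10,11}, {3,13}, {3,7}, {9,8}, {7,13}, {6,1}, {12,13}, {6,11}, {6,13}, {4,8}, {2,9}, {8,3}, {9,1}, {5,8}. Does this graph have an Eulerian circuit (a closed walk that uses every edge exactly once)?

Degrees: 1:4, 2:4, 3:4, 4:2, 5:4, 6:6, 7:6, 8:6, 9:4, 10:4, 11:4, 12:2, 13:4
Every vertex has even degree and the edges form a single connected piece, so an Eulerian circuit exists.

Yes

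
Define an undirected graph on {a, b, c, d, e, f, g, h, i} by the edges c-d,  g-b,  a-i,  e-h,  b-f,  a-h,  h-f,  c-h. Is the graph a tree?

Yes

|V| = 9, |E| = 8.
It is connected with exactly 8 edges, hence acyclic — it is a tree.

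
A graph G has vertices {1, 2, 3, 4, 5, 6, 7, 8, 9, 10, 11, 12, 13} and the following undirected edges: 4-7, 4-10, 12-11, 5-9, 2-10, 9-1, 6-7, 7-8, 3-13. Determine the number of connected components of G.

Component: {3, 13}
Component: {11, 12}
Component: {1, 5, 9}
Component: {2, 4, 6, 7, 8, 10}

4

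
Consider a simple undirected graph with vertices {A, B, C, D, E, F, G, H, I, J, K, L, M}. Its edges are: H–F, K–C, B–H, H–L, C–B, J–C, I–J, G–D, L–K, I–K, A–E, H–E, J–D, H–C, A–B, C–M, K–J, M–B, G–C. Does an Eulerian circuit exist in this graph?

No

Degrees: A:2, B:4, C:6, D:2, E:2, F:1, G:2, H:5, I:2, J:4, K:4, L:2, M:2
F, H have odd degree; an Eulerian circuit needs every degree to be even, so none exists.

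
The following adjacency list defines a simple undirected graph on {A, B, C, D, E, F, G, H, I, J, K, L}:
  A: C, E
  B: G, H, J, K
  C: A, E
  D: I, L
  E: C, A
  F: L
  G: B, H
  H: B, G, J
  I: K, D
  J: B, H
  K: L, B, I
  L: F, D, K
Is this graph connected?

No

Component: {A, C, E}
Component: {B, D, F, G, H, I, J, K, L}
There are 2 separate components, so the graph is not connected.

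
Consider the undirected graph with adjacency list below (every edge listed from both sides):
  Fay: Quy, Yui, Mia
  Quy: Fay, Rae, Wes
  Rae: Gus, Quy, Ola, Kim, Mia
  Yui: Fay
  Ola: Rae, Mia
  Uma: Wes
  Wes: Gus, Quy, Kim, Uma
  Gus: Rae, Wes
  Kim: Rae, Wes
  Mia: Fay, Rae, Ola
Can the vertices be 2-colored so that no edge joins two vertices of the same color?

No

Rae-Ola-Mia-Rae is an odd cycle (length 3), and a bipartite graph can contain only even cycles.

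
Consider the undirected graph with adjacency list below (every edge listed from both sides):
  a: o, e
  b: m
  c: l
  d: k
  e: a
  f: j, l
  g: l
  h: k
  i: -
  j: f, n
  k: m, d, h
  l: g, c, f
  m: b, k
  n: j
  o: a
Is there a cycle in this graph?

No

The graph has 15 vertices, 11 edges, and 4 connected components.
A forest on 15 vertices with 4 components has exactly 11 edges, which matches — so no cycle.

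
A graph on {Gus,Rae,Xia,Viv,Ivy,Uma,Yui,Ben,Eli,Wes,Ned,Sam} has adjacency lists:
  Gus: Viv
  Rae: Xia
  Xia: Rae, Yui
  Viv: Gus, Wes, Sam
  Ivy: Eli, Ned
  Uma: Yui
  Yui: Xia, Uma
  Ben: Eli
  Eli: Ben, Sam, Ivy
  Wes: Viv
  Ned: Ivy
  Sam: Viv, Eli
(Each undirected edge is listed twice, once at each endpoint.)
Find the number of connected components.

2

Component: {Rae, Xia, Uma, Yui}
Component: {Gus, Viv, Ivy, Ben, Eli, Wes, Ned, Sam}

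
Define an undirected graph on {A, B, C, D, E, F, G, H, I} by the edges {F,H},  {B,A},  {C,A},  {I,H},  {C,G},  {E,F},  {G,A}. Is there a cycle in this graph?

The graph has 9 vertices, 7 edges, and 3 connected components.
One cycle is A-G-C-A.

Yes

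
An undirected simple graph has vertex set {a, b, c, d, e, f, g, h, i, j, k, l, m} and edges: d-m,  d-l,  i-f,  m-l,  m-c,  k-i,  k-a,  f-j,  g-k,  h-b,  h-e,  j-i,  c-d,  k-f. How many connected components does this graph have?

Component: {b, e, h}
Component: {c, d, l, m}
Component: {a, f, g, i, j, k}

3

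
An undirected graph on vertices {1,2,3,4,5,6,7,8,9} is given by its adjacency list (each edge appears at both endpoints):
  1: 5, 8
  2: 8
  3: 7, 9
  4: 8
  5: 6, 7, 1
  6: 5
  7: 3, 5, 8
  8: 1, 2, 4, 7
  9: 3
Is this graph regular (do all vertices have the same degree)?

No

Degrees: 1:2, 2:1, 3:2, 4:1, 5:3, 6:1, 7:3, 8:4, 9:1
Degrees are not all equal (e.g. deg(2)=1 but deg(8)=4); not regular.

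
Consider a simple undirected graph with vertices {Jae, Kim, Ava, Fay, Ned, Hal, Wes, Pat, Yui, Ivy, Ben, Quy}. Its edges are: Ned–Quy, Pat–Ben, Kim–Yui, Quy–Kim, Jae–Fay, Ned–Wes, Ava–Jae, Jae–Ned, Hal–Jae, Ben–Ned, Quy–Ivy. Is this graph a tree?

|V| = 12, |E| = 11.
Connected and |E| = |V| - 1, which characterizes a tree.

Yes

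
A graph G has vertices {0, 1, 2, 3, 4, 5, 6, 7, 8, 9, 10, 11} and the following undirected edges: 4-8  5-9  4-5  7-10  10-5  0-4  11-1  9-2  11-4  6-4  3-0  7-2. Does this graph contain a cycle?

Yes

|V| = 12, |E| = 12, number of components = 1.
Since 12 > 12 - 1, a cycle must exist; for instance 5-9-2-7-10-5.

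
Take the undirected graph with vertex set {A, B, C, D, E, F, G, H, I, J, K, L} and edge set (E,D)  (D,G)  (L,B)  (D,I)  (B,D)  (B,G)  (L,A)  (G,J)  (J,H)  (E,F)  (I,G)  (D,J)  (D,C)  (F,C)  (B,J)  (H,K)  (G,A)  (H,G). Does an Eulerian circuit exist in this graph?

No

Degrees: A:2, B:4, C:2, D:6, E:2, F:2, G:6, H:3, I:2, J:4, K:1, L:2
H, K have odd degree; an Eulerian circuit needs every degree to be even, so none exists.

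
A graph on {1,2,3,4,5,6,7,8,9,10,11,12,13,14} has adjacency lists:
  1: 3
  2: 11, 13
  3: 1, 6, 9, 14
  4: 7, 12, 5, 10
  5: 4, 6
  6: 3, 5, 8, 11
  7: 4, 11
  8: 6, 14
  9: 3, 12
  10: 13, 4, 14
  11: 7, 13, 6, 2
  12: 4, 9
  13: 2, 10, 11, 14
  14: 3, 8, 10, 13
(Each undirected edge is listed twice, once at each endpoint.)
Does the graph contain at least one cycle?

The graph has 14 vertices, 20 edges, and 1 connected component.
One cycle is 14-13-11-6-5-4-10-14.

Yes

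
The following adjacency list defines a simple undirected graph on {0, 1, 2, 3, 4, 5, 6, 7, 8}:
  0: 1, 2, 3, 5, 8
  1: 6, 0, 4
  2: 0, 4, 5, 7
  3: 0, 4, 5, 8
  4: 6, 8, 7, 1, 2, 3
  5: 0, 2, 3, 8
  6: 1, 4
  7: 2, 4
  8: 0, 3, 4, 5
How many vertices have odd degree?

2

Degrees: 0:5, 1:3, 2:4, 3:4, 4:6, 5:4, 6:2, 7:2, 8:4
Odd-degree vertices: 0, 1.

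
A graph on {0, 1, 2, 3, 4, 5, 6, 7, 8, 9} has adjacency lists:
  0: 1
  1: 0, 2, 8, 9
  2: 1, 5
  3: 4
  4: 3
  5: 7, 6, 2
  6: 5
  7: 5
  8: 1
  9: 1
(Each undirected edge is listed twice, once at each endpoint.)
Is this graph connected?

Component: {3, 4}
Component: {0, 1, 2, 5, 6, 7, 8, 9}
There are 2 separate components, so the graph is not connected.

No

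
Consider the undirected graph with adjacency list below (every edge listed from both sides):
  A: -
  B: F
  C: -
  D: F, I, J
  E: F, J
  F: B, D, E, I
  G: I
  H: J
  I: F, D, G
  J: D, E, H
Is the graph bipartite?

The cycle D-I-F-D has length 3, which is odd, so the graph is not bipartite.

No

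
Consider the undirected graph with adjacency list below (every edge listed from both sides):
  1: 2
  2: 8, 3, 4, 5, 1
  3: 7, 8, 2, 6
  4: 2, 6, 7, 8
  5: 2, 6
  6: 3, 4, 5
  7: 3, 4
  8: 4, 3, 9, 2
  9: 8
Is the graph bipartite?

No

4-2-8-4 is an odd cycle (length 3), and a bipartite graph can contain only even cycles.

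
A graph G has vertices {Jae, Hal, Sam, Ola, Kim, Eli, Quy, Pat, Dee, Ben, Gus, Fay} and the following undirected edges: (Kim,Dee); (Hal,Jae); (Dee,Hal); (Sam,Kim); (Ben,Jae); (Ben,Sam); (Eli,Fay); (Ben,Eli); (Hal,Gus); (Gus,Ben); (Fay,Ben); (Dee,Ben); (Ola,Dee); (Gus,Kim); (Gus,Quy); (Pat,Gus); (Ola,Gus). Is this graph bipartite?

No

The cycle Eli-Ben-Fay-Eli has length 3, which is odd, so the graph is not bipartite.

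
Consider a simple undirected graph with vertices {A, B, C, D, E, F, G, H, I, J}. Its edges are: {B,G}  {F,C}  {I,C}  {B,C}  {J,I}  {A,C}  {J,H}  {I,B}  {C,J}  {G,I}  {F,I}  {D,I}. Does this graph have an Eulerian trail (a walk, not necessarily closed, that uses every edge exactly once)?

Degrees: A:1, B:3, C:5, D:1, E:0, F:2, G:2, H:1, I:6, J:3
Odd-degree vertices: A, B, C, D, H, J (6 total).
An Eulerian trail requires 0 or 2 odd-degree vertices; here there are 6.

No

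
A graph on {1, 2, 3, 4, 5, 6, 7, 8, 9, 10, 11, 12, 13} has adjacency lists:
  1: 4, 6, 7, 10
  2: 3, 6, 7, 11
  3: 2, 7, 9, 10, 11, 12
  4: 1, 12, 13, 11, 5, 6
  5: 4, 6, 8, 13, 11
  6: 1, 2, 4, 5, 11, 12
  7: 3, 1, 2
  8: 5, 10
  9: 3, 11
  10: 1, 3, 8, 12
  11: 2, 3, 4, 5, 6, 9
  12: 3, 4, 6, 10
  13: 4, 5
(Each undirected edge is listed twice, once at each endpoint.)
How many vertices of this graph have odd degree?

2

Degrees: 1:4, 2:4, 3:6, 4:6, 5:5, 6:6, 7:3, 8:2, 9:2, 10:4, 11:6, 12:4, 13:2
Odd-degree vertices: 5, 7.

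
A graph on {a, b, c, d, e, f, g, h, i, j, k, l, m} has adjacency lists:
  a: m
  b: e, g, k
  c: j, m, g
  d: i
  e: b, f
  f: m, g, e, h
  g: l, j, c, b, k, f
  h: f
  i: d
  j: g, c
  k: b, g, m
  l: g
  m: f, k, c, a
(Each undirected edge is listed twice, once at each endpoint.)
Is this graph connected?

Component: {d, i}
Component: {a, b, c, e, f, g, h, j, k, l, m}
No edge joins these 2 groups, so the graph is disconnected.

No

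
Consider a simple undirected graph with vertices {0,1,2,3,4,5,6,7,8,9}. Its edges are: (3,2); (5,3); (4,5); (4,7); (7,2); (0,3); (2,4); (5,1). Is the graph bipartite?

4-2-7-4 is an odd cycle (length 3), and a bipartite graph can contain only even cycles.

No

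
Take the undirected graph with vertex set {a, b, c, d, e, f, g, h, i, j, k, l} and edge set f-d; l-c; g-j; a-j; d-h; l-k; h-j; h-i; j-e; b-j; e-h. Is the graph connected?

No

Component: {c, k, l}
Component: {a, b, d, e, f, g, h, i, j}
No edge joins these 2 groups, so the graph is disconnected.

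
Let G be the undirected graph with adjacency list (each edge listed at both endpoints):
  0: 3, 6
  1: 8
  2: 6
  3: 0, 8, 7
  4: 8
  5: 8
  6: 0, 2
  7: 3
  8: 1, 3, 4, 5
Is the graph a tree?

The graph has 9 vertices and 8 edges.
Connected and |E| = |V| - 1, which characterizes a tree.

Yes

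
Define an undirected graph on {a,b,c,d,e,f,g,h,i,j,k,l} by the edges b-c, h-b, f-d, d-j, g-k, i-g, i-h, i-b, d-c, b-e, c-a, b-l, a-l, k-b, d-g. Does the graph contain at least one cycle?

The graph has 12 vertices, 15 edges, and 1 connected component.
One cycle is c-b-k-g-d-c.

Yes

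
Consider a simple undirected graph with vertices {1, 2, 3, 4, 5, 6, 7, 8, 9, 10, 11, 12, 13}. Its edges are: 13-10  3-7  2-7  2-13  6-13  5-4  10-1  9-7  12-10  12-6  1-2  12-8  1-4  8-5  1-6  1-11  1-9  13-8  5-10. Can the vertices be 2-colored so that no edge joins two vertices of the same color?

Yes

A valid 2-coloring puts {2, 3, 4, 6, 8, 9, 10, 11} on one side and {1, 5, 7, 12, 13} on the other; every edge crosses between the two sides.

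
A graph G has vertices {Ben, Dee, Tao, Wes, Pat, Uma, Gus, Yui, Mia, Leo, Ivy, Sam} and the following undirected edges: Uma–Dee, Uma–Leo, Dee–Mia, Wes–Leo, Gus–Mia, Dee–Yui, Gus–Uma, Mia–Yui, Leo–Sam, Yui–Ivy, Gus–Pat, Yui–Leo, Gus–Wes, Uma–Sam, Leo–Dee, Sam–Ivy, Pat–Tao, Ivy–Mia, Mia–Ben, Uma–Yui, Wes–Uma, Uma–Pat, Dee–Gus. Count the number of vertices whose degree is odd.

12

Degrees: Ben:1, Dee:5, Tao:1, Wes:3, Pat:3, Uma:7, Gus:5, Yui:5, Mia:5, Leo:5, Ivy:3, Sam:3
Odd-degree vertices: Ben, Dee, Tao, Wes, Pat, Uma, Gus, Yui, Mia, Leo, Ivy, Sam.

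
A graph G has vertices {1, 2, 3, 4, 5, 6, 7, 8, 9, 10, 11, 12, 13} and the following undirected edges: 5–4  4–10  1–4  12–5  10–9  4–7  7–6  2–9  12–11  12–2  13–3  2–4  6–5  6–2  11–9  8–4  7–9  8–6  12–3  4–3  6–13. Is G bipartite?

6-7-4-3-13-6 is an odd cycle (length 5), and a bipartite graph can contain only even cycles.

No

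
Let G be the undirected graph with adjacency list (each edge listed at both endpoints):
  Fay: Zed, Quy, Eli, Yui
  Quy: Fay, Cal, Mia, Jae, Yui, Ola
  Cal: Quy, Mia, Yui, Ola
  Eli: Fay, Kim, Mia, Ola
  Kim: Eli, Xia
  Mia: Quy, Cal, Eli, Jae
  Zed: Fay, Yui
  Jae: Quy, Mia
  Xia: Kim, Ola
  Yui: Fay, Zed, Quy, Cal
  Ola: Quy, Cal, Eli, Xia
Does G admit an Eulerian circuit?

Degrees: Fay:4, Quy:6, Cal:4, Eli:4, Kim:2, Mia:4, Zed:2, Jae:2, Xia:2, Yui:4, Ola:4
All degrees are even and the non-isolated vertices are connected — an Eulerian circuit exists.

Yes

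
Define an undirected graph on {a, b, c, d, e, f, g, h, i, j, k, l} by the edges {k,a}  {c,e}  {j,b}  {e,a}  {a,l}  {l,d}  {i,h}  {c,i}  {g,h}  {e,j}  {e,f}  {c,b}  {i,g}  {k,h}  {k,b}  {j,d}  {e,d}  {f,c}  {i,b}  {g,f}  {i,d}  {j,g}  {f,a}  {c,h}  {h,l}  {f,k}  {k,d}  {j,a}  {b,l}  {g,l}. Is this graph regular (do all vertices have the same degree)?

Degrees: a:5, b:5, c:5, d:5, e:5, f:5, g:5, h:5, i:5, j:5, k:5, l:5
All degrees equal 5; the graph is regular.

Yes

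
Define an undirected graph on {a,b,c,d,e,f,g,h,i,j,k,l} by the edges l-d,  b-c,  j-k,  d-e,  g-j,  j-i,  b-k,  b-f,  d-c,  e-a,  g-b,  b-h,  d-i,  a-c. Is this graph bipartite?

Yes

Color {c, e, f, g, h, i, k, l} black and {a, b, d, j} white. No edge joins two same-colored vertices, so the graph is bipartite.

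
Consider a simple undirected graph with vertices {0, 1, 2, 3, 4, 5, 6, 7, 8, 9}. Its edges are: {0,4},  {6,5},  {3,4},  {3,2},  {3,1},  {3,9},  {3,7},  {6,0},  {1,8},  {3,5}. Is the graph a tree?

No

|V| = 10, |E| = 10.
Connected but with 10 > 9 edges, so it has a cycle and is not a tree.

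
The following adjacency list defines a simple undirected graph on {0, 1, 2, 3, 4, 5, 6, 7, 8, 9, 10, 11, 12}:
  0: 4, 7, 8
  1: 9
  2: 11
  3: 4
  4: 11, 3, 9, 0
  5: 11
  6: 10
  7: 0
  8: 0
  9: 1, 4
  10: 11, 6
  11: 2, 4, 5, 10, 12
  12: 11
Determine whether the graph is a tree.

|V| = 13, |E| = 12.
It is connected with exactly 12 edges, hence acyclic — it is a tree.

Yes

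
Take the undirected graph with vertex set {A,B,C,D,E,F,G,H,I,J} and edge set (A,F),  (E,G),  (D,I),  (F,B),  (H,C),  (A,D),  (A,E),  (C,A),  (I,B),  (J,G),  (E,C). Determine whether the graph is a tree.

The graph has 10 vertices and 11 edges.
A tree on 10 vertices has exactly 9 edges; this graph has 11, so it contains a cycle and is not a tree.

No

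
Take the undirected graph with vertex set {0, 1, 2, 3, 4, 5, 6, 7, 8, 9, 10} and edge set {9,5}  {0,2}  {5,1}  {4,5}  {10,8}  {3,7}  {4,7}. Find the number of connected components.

Component: {6}
Component: {0, 2}
Component: {8, 10}
Component: {1, 3, 4, 5, 7, 9}

4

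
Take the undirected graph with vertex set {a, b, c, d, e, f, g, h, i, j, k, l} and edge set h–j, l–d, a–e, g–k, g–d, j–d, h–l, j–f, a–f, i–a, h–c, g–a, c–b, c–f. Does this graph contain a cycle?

Yes

The graph has 12 vertices, 14 edges, and 1 connected component.
One cycle is j-d-l-h-j.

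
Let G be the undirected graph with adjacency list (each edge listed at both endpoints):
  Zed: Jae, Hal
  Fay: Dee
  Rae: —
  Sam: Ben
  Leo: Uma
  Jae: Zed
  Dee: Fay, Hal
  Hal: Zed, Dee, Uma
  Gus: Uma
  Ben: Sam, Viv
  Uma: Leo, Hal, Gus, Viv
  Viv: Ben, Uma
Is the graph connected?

No

Component: {Rae}
Component: {Zed, Fay, Sam, Leo, Jae, Dee, Hal, Gus, Ben, Uma, Viv}
No edge joins these 2 groups, so the graph is disconnected.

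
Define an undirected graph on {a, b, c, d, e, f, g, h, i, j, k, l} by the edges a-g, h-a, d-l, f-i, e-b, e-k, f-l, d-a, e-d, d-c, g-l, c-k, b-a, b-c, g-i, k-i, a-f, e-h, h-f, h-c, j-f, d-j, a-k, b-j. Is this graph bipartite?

The cycle f-h-e-k-i-f has length 5, which is odd, so the graph is not bipartite.

No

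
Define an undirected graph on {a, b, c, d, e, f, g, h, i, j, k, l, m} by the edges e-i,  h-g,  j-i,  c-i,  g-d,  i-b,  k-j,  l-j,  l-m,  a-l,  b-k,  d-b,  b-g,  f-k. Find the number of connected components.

Component: {a, b, c, d, e, f, g, h, i, j, k, l, m}

1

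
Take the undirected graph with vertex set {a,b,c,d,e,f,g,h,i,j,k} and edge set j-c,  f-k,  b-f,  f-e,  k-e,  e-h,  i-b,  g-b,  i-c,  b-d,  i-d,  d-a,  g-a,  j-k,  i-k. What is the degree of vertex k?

4

Neighbors of k: e, f, i, j.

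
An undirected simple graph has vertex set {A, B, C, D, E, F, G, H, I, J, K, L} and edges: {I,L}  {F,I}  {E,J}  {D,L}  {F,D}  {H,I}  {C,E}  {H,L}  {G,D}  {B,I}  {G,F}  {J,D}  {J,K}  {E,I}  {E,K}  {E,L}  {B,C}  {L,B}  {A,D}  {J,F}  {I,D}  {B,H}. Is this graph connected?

Yes

Starting from A and exploring outward reaches every vertex (A, D, L, G, F, I, J, B, E, H, K, C); the graph is connected.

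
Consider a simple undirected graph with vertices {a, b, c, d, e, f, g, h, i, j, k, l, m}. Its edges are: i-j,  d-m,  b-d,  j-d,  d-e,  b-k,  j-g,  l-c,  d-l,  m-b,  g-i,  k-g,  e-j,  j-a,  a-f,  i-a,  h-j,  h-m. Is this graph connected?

Yes

A breadth-first search from a visits a, j, i, f, d, h, e, g, l, m, b, k, c — all 13 vertices — so the graph is connected.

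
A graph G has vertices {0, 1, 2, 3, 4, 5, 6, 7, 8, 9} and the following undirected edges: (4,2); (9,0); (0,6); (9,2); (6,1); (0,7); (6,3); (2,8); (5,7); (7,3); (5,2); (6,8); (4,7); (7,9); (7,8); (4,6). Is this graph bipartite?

No

The cycle 7-0-9-7 has length 3, which is odd, so the graph is not bipartite.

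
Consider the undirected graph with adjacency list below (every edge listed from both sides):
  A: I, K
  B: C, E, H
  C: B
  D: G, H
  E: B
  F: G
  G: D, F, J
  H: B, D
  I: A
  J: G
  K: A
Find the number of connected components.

2

Component: {A, I, K}
Component: {B, C, D, E, F, G, H, J}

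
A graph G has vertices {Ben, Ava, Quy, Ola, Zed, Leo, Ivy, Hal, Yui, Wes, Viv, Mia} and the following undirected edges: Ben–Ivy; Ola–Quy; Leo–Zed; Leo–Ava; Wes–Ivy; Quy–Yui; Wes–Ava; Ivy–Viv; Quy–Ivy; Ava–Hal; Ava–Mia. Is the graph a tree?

Yes

The graph has 12 vertices and 11 edges.
It is connected with exactly 11 edges, hence acyclic — it is a tree.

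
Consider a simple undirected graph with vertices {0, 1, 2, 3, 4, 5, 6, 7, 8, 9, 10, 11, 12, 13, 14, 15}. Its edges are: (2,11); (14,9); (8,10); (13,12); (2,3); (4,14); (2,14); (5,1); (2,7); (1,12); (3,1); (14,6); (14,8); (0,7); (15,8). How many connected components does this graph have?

Component: {0, 1, 2, 3, 4, 5, 6, 7, 8, 9, 10, 11, 12, 13, 14, 15}

1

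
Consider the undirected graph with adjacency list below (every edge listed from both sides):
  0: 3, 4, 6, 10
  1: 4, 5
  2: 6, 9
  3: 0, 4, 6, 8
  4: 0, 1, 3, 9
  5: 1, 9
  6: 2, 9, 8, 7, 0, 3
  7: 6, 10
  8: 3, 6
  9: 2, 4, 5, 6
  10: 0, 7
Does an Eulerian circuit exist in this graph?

Yes

Degrees: 0:4, 1:2, 2:2, 3:4, 4:4, 5:2, 6:6, 7:2, 8:2, 9:4, 10:2
Every vertex has even degree and the edges form a single connected piece, so an Eulerian circuit exists.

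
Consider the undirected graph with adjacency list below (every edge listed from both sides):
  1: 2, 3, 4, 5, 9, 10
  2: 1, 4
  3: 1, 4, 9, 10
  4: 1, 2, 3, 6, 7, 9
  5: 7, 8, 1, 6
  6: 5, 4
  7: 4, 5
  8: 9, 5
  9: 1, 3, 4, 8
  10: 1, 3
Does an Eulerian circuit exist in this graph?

Yes

Degrees: 1:6, 2:2, 3:4, 4:6, 5:4, 6:2, 7:2, 8:2, 9:4, 10:2
All degrees are even and the non-isolated vertices are connected — an Eulerian circuit exists.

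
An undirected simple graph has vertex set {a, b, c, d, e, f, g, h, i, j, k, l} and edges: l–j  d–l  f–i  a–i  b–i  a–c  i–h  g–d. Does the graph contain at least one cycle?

No

|V| = 12, |E| = 8, number of components = 4.
Since 8 = 12 - 4, the graph is a forest and contains no cycle.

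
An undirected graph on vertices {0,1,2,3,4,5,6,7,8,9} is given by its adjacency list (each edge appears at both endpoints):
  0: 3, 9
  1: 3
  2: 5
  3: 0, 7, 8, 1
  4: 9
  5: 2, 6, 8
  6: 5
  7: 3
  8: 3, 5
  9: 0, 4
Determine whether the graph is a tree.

|V| = 10, |E| = 9.
Connected and |E| = |V| - 1, which characterizes a tree.

Yes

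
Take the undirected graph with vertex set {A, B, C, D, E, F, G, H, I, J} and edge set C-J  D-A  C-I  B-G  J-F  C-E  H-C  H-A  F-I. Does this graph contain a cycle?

Yes

|V| = 10, |E| = 9, number of components = 2.
One cycle is C-J-F-I-C.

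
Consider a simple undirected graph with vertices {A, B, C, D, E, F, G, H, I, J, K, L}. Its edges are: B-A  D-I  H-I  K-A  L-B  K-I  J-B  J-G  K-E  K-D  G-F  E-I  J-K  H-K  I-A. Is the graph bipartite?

The cycle I-K-A-I has length 3, which is odd, so the graph is not bipartite.

No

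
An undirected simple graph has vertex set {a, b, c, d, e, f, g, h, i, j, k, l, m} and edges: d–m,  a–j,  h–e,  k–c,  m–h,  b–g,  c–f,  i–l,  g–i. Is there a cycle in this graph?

The graph has 13 vertices, 9 edges, and 4 connected components.
Since 9 = 13 - 4, the graph is a forest and contains no cycle.

No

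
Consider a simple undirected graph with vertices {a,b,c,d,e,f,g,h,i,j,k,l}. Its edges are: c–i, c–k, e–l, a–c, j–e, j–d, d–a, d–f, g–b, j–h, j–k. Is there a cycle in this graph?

Yes

The graph has 12 vertices, 11 edges, and 2 connected components.
One cycle is a-c-k-j-d-a.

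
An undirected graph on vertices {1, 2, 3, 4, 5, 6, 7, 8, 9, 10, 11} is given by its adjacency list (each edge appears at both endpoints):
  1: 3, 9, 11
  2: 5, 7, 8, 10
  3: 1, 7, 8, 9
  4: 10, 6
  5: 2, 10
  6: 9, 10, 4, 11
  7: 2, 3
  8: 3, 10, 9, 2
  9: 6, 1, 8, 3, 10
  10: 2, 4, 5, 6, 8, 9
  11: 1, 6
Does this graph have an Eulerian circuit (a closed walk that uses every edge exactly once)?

Degrees: 1:3, 2:4, 3:4, 4:2, 5:2, 6:4, 7:2, 8:4, 9:5, 10:6, 11:2
1, 9 have odd degree; an Eulerian circuit needs every degree to be even, so none exists.

No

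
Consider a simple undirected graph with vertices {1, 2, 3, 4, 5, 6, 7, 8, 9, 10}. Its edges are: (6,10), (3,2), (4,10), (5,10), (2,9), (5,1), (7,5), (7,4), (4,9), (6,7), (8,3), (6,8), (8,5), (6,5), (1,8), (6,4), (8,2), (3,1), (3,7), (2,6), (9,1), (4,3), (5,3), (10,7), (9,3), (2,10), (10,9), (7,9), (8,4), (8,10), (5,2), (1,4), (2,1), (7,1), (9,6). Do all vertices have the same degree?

Yes

Degrees: 1:7, 2:7, 3:7, 4:7, 5:7, 6:7, 7:7, 8:7, 9:7, 10:7
All degrees equal 7; the graph is regular.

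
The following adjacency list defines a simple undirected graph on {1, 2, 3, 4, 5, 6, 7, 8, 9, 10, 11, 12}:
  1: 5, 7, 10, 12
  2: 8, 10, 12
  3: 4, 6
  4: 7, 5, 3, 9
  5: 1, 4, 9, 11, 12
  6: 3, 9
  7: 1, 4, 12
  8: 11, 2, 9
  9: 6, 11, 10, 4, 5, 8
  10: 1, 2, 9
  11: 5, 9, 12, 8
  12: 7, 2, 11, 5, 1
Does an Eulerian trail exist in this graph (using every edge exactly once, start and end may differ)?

No

Degrees: 1:4, 2:3, 3:2, 4:4, 5:5, 6:2, 7:3, 8:3, 9:6, 10:3, 11:4, 12:5
Odd-degree vertices: 2, 5, 7, 8, 10, 12 (6 total).
With 6 odd-degree vertices (more than two), no single trail can use every edge.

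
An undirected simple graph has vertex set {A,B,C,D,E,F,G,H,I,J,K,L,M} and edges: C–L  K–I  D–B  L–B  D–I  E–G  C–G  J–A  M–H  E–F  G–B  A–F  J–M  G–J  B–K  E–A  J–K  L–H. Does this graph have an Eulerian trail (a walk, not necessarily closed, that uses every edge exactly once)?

Degrees: A:3, B:4, C:2, D:2, E:3, F:2, G:4, H:2, I:2, J:4, K:3, L:3, M:2
Odd-degree vertices: A, E, K, L (4 total).
With 4 odd-degree vertices (more than two), no single trail can use every edge.

No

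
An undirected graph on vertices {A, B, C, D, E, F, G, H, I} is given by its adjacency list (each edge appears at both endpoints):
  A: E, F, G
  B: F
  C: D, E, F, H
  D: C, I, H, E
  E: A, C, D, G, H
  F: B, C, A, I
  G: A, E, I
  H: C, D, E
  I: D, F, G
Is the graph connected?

A breadth-first search from A visits A, E, F, G, D, C, H, B, I — all 9 vertices — so the graph is connected.

Yes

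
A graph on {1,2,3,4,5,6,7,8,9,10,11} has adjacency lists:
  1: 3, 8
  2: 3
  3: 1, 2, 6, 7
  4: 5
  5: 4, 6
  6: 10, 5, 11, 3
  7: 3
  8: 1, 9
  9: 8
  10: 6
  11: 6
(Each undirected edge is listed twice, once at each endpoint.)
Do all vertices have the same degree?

No

Degrees: 1:2, 2:1, 3:4, 4:1, 5:2, 6:4, 7:1, 8:2, 9:1, 10:1, 11:1
Degrees are not all equal (e.g. deg(2)=1 but deg(3)=4); not regular.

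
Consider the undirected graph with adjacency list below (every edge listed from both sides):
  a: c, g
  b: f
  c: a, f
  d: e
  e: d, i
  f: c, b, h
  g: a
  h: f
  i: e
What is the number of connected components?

Component: {d, e, i}
Component: {a, b, c, f, g, h}

2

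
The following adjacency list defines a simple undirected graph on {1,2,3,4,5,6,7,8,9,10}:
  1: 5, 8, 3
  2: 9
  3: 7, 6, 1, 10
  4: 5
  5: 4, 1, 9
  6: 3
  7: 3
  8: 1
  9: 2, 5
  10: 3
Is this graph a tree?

|V| = 10, |E| = 9.
Connected and |E| = |V| - 1, which characterizes a tree.

Yes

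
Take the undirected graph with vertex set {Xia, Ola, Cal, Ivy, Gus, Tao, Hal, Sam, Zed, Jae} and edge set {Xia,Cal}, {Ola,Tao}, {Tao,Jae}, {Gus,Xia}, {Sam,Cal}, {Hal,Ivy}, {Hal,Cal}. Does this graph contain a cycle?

No

|V| = 10, |E| = 7, number of components = 3.
Since 7 = 10 - 3, the graph is a forest and contains no cycle.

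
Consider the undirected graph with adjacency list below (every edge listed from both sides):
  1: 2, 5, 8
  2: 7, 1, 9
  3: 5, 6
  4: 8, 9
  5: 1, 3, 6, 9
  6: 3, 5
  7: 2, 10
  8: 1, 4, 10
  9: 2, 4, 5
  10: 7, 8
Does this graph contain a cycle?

The graph has 10 vertices, 13 edges, and 1 connected component.
Since 13 > 10 - 1, a cycle must exist; for instance 1-8-10-7-2-1.

Yes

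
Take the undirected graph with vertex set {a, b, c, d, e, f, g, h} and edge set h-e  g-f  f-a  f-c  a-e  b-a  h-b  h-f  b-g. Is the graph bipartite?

A valid 2-coloring puts {b, d, e, f} on one side and {a, c, g, h} on the other; every edge crosses between the two sides.

Yes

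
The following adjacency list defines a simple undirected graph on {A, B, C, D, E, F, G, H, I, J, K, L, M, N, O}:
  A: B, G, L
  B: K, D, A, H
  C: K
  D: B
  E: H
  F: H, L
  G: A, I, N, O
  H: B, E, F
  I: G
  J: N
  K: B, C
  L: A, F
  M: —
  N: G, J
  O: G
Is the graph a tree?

No

|V| = 15, |E| = 14.
It is not connected, so it is not a tree.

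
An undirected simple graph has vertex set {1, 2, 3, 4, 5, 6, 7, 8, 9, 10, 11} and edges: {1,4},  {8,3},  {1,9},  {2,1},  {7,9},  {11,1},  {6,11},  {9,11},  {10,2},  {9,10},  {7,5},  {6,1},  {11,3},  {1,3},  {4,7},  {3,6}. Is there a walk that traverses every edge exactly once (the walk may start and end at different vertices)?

Degrees: 1:6, 2:2, 3:4, 4:2, 5:1, 6:3, 7:3, 8:1, 9:4, 10:2, 11:4
Odd-degree vertices: 5, 6, 7, 8 (4 total).
An Eulerian trail requires 0 or 2 odd-degree vertices; here there are 4.

No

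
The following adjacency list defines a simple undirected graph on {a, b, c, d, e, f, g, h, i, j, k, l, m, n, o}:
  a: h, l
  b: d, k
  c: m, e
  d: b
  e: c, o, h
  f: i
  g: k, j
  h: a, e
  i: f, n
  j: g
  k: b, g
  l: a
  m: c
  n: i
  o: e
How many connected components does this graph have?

3

Component: {f, i, n}
Component: {b, d, g, j, k}
Component: {a, c, e, h, l, m, o}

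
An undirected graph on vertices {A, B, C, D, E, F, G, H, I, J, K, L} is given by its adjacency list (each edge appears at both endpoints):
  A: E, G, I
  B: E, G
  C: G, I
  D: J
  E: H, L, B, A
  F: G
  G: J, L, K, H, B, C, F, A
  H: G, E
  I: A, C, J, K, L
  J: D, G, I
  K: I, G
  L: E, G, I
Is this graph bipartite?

Yes

Color {D, E, G, I} black and {A, B, C, F, H, J, K, L} white. No edge joins two same-colored vertices, so the graph is bipartite.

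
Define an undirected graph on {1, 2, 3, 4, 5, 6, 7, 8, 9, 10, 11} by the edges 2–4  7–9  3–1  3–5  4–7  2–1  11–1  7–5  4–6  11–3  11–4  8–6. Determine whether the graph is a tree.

|V| = 11, |E| = 12.
It is not connected, so it is not a tree.

No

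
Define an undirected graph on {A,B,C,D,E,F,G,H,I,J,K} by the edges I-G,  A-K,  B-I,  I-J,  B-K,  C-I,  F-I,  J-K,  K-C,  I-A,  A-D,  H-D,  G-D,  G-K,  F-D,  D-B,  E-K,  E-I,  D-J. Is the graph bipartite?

A valid 2-coloring puts {D, I, K} on one side and {A, B, C, E, F, G, H, J} on the other; every edge crosses between the two sides.

Yes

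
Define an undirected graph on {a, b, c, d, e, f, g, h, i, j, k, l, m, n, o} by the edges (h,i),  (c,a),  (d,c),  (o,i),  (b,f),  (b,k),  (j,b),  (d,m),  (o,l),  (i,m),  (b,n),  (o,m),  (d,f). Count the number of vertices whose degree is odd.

10

Degrees: a:1, b:4, c:2, d:3, e:0, f:2, g:0, h:1, i:3, j:1, k:1, l:1, m:3, n:1, o:3
Odd-degree vertices: a, d, h, i, j, k, l, m, n, o.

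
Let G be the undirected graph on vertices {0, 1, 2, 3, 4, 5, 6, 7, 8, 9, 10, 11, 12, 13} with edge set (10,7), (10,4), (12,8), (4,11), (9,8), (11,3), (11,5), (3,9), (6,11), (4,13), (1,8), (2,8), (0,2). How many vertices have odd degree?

8

Degrees: 0:1, 1:1, 2:2, 3:2, 4:3, 5:1, 6:1, 7:1, 8:4, 9:2, 10:2, 11:4, 12:1, 13:1
Odd-degree vertices: 0, 1, 4, 5, 6, 7, 12, 13.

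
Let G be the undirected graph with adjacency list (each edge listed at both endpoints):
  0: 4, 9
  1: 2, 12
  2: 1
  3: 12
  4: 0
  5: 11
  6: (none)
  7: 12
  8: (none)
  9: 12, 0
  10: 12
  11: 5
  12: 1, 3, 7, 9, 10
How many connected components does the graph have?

4

Component: {6}
Component: {8}
Component: {5, 11}
Component: {0, 1, 2, 3, 4, 7, 9, 10, 12}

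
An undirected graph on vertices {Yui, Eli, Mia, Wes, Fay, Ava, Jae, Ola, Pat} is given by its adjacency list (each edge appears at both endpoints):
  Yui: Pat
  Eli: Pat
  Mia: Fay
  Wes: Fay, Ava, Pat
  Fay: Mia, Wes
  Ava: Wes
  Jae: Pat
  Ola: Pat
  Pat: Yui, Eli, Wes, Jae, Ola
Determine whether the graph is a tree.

Yes

|V| = 9, |E| = 8.
Connected and |E| = |V| - 1, which characterizes a tree.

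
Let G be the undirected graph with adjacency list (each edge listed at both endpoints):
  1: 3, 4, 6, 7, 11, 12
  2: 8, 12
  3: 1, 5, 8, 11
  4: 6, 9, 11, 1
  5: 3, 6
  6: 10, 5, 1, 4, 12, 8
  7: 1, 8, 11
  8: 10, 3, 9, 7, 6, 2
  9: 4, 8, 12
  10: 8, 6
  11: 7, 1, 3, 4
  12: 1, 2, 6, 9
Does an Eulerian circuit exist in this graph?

Degrees: 1:6, 2:2, 3:4, 4:4, 5:2, 6:6, 7:3, 8:6, 9:3, 10:2, 11:4, 12:4
Vertices with odd degree: 7, 9. An Eulerian circuit requires all degrees even.

No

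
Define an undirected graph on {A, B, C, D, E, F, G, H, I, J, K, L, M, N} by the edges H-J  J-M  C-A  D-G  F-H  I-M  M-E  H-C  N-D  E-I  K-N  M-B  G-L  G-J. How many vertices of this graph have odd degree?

8

Degrees: A:1, B:1, C:2, D:2, E:2, F:1, G:3, H:3, I:2, J:3, K:1, L:1, M:4, N:2
Odd-degree vertices: A, B, F, G, H, J, K, L.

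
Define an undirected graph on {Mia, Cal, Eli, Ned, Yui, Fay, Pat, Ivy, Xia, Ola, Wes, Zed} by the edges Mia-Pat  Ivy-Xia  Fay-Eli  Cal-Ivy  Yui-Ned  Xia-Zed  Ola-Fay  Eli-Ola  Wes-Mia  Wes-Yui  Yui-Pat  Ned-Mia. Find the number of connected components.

3

Component: {Eli, Fay, Ola}
Component: {Cal, Ivy, Xia, Zed}
Component: {Mia, Ned, Yui, Pat, Wes}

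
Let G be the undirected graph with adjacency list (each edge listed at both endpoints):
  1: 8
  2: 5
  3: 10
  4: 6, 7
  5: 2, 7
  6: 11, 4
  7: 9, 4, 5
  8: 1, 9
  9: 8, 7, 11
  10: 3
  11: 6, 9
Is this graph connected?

No

Component: {3, 10}
Component: {1, 2, 4, 5, 6, 7, 8, 9, 11}
There are 2 separate components, so the graph is not connected.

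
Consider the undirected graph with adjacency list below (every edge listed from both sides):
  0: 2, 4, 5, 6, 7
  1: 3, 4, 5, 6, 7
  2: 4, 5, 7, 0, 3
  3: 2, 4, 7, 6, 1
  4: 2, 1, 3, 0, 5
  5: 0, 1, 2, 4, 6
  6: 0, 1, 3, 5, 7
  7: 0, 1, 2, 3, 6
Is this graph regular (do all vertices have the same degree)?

Degrees: 0:5, 1:5, 2:5, 3:5, 4:5, 5:5, 6:5, 7:5
All degrees equal 5; the graph is regular.

Yes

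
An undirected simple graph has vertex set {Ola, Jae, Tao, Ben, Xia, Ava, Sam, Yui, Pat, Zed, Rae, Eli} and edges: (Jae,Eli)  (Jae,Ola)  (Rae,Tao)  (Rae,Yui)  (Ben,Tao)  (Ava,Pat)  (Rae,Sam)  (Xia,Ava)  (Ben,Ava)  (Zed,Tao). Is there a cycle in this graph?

No

The graph has 12 vertices, 10 edges, and 2 connected components.
Since 10 = 12 - 2, the graph is a forest and contains no cycle.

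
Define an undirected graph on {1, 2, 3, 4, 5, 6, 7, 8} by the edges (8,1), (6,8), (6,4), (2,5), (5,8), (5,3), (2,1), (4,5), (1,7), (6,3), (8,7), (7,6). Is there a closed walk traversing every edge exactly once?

Degrees: 1:3, 2:2, 3:2, 4:2, 5:4, 6:4, 7:3, 8:4
Vertices with odd degree: 1, 7. An Eulerian circuit requires all degrees even.

No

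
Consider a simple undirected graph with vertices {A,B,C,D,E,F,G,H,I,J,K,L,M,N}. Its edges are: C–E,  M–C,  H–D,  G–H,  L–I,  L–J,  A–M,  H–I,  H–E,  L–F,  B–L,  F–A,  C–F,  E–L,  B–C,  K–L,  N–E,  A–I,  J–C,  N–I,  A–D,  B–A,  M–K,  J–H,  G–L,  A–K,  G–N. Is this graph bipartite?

The cycle M-K-A-M has length 3, which is odd, so the graph is not bipartite.

No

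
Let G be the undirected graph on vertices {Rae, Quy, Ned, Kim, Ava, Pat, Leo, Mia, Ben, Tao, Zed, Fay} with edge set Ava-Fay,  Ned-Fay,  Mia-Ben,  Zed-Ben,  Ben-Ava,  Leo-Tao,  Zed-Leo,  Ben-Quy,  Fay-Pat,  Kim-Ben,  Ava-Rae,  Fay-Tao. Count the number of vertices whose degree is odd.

Degrees: Rae:1, Quy:1, Ned:1, Kim:1, Ava:3, Pat:1, Leo:2, Mia:1, Ben:5, Tao:2, Zed:2, Fay:4
Odd-degree vertices: Rae, Quy, Ned, Kim, Ava, Pat, Mia, Ben.

8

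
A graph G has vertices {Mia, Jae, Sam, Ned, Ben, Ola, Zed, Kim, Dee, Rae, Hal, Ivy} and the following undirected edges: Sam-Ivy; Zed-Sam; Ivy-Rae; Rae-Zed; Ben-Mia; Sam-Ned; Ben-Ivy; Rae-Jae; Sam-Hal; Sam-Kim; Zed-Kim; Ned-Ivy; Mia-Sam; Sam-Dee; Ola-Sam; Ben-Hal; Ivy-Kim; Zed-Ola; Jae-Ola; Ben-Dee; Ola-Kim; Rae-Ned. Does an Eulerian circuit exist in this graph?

No

Degrees: Mia:2, Jae:2, Sam:8, Ned:3, Ben:4, Ola:4, Zed:4, Kim:4, Dee:2, Rae:4, Hal:2, Ivy:5
Vertices with odd degree: Ned, Ivy. An Eulerian circuit requires all degrees even.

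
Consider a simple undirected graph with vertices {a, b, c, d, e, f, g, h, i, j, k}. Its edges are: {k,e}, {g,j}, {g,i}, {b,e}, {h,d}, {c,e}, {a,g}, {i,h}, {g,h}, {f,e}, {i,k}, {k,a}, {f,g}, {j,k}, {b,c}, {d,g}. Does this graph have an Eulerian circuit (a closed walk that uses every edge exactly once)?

Degrees: a:2, b:2, c:2, d:2, e:4, f:2, g:6, h:3, i:3, j:2, k:4
Vertices with odd degree: h, i. An Eulerian circuit requires all degrees even.

No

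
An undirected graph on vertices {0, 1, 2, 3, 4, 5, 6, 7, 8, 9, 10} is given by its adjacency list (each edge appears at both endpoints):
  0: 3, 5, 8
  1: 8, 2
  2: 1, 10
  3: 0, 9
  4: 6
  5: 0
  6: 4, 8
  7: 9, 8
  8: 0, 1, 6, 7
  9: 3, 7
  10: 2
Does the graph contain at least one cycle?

The graph has 11 vertices, 11 edges, and 1 connected component.
One cycle is 0-8-7-9-3-0.

Yes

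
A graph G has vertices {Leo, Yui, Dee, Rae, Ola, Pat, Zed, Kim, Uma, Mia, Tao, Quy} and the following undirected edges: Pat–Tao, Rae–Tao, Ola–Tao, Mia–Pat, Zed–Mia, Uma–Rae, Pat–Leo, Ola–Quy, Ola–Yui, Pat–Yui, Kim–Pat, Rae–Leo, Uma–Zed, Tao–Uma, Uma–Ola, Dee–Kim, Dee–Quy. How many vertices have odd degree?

2

Degrees: Leo:2, Yui:2, Dee:2, Rae:3, Ola:4, Pat:5, Zed:2, Kim:2, Uma:4, Mia:2, Tao:4, Quy:2
Odd-degree vertices: Rae, Pat.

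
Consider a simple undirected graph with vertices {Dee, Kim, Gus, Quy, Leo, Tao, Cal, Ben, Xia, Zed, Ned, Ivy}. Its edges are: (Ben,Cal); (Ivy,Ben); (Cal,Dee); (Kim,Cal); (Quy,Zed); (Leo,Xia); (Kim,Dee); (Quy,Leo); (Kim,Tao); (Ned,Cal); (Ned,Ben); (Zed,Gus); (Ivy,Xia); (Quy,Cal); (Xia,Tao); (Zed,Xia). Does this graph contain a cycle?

Yes

|V| = 12, |E| = 16, number of components = 1.
One cycle is Xia-Leo-Quy-Cal-Ned-Ben-Ivy-Xia.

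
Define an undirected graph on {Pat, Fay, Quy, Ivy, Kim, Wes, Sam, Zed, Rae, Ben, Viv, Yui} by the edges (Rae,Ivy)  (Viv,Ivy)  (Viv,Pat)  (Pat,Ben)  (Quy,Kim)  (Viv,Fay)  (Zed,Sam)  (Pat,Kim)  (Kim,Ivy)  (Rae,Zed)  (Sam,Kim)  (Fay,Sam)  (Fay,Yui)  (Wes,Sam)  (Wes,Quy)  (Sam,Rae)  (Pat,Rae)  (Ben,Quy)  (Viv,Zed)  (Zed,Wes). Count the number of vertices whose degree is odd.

6

Degrees: Pat:4, Fay:3, Quy:3, Ivy:3, Kim:4, Wes:3, Sam:5, Zed:4, Rae:4, Ben:2, Viv:4, Yui:1
Odd-degree vertices: Fay, Quy, Ivy, Wes, Sam, Yui.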